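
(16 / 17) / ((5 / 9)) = 144 / 85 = 1.69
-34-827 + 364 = -497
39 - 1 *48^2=-2265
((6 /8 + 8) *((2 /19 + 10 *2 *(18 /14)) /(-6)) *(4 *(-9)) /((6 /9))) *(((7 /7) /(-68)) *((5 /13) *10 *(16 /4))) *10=-1136250 /247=-4600.20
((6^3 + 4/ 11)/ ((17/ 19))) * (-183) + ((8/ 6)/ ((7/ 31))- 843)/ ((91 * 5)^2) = -2116288412869/ 47822775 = -44252.73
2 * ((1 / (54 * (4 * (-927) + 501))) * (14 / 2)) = -7 / 86589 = -0.00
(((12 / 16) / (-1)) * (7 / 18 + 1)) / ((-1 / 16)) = 50 / 3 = 16.67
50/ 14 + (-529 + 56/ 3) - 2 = -10684/ 21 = -508.76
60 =60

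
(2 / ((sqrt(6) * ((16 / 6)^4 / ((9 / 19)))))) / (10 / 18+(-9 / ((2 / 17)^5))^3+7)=-0.00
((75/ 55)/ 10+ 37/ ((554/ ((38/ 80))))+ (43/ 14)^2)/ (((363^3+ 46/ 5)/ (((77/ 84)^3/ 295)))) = 4625658059/ 8825316597516303360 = 0.00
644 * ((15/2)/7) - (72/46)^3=8348574/12167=686.17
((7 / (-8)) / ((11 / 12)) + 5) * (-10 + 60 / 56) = -36.12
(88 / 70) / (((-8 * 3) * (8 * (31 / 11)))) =-121 / 52080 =-0.00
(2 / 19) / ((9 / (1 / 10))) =1 / 855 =0.00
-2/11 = -0.18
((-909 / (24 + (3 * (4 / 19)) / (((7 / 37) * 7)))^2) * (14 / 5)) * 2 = -612800027 / 72124020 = -8.50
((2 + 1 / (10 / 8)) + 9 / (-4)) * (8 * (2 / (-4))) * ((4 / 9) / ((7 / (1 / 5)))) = -44 / 1575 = -0.03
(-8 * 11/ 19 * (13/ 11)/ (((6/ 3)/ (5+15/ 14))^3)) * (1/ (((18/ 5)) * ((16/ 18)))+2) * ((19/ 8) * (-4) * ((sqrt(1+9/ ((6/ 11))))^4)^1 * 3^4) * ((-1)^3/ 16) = -598173103125/ 114688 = -5215655.54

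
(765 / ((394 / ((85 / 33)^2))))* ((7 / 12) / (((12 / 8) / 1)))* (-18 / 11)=-4298875 / 524414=-8.20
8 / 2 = 4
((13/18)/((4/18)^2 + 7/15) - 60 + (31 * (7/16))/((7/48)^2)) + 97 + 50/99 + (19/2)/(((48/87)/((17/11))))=296301595/421344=703.23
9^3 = 729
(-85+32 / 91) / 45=-7703 / 4095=-1.88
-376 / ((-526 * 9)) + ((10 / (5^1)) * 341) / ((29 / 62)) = 1458.15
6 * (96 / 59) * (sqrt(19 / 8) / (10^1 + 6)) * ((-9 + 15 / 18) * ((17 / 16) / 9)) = -833 * sqrt(38) / 5664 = -0.91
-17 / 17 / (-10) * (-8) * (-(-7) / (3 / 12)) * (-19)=2128 / 5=425.60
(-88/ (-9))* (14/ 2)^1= 616/ 9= 68.44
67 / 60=1.12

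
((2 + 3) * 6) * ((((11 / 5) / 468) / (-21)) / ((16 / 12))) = -11 / 2184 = -0.01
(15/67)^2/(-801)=-25/399521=-0.00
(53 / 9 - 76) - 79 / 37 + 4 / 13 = -311422 / 4329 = -71.94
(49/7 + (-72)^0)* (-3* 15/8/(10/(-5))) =45/2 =22.50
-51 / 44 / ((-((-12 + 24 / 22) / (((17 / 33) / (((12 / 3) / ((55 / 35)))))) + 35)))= -867 / 14140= -0.06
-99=-99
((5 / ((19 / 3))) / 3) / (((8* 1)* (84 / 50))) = 125 / 6384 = 0.02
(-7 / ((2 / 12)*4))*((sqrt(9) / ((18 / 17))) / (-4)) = 119 / 16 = 7.44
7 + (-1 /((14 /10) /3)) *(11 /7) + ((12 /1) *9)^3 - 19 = 61725135 /49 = 1259696.63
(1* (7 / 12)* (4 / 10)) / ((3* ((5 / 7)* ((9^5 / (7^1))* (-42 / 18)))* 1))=-49 / 8857350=-0.00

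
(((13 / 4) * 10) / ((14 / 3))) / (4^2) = 195 / 448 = 0.44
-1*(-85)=85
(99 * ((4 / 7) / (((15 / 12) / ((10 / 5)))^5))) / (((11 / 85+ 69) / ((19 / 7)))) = 1047822336 / 44988125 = 23.29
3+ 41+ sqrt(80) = 4 * sqrt(5)+ 44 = 52.94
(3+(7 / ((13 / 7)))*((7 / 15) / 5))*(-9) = -30.17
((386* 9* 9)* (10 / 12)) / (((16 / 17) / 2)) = 442935 / 8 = 55366.88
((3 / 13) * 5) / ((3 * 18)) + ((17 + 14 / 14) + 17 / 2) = 3103 / 117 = 26.52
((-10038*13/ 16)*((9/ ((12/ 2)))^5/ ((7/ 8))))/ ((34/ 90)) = -101925135/ 544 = -187362.38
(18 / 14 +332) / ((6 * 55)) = 2333 / 2310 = 1.01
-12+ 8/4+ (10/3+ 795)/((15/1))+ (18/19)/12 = 14809/342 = 43.30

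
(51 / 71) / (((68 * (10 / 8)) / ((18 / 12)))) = 9 / 710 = 0.01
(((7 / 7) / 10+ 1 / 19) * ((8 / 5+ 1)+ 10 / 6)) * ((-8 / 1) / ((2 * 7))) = -3712 / 9975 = -0.37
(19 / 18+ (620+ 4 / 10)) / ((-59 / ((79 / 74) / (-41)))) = 4418549 / 16110540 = 0.27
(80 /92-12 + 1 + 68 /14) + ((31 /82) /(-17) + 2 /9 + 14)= 18031079 /2019906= 8.93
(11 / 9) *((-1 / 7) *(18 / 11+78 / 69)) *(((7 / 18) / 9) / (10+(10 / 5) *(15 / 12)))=-0.00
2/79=0.03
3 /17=0.18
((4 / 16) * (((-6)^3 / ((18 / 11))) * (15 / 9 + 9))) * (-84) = 29568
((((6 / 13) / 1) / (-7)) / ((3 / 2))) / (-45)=4 / 4095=0.00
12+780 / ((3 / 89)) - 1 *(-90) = 23242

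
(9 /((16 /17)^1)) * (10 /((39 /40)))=1275 /13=98.08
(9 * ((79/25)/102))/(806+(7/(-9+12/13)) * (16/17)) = 711/2053220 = 0.00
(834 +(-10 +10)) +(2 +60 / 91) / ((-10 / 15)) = 75531 / 91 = 830.01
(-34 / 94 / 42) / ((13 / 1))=-17 / 25662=-0.00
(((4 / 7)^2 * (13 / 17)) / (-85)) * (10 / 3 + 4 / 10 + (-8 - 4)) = 25792 / 1062075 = 0.02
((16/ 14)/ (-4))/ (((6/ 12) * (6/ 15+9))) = -20/ 329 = -0.06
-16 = -16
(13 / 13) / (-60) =-1 / 60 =-0.02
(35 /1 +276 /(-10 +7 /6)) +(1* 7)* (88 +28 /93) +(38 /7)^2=157310267 /241521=651.33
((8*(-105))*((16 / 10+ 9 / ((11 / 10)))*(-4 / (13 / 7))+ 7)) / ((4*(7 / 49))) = 2957346 / 143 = 20680.74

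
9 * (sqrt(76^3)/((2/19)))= 12996 * sqrt(19)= 56648.25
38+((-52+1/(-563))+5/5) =-7320/563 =-13.00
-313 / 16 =-19.56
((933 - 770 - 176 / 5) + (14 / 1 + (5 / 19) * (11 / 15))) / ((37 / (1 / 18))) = 20234 / 94905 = 0.21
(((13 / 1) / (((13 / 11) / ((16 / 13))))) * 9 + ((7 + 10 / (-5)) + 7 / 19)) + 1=31669 / 247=128.21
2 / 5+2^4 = 82 / 5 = 16.40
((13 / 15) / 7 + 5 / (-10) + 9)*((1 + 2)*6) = 5433 / 35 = 155.23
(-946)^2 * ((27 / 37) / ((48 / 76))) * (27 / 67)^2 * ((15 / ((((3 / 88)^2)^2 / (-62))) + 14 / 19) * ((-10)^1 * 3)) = 576097237517087739420 / 166093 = 3468522078095330.56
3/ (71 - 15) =3/ 56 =0.05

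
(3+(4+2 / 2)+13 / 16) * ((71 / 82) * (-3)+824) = 9497055 / 1312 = 7238.61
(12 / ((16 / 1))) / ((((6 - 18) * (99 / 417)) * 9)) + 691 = 3283493 / 4752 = 690.97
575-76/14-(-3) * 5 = 4092/7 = 584.57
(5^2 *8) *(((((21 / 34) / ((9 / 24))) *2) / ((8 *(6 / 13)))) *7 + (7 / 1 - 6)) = 73900 / 51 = 1449.02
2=2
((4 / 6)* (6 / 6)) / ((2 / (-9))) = -3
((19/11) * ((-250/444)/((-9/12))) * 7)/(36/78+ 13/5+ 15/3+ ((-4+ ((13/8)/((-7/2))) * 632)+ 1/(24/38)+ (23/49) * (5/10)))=-423605000/13418940183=-0.03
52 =52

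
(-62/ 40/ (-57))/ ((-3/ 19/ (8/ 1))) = -62/ 45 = -1.38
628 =628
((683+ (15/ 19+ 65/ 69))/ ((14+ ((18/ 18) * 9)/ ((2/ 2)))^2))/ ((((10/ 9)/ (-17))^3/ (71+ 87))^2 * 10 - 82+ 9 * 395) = 23955459933032288469729/ 64275381021888215444090981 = 0.00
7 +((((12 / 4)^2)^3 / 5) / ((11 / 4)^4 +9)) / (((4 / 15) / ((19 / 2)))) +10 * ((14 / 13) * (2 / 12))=57670279 / 660855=87.27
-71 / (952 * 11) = -0.01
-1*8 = -8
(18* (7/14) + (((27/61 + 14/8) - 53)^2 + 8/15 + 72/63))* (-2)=-5184.13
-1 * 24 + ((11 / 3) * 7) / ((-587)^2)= -24808891 / 1033707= -24.00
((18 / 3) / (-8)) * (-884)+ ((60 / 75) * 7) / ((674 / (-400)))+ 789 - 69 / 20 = 9740827 / 6740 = 1445.23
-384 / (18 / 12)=-256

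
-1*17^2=-289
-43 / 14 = -3.07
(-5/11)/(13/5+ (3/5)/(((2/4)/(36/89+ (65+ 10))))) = -2225/455653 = -0.00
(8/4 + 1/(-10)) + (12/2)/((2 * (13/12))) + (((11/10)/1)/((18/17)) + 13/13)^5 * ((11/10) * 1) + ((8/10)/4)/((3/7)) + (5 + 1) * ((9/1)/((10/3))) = 1476167649044801/24564384000000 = 60.09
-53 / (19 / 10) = -530 / 19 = -27.89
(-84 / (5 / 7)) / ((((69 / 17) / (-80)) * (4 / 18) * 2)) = 119952 / 23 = 5215.30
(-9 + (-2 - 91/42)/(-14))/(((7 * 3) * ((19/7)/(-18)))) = 731/266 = 2.75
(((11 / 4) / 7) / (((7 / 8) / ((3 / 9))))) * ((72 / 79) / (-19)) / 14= -264 / 514843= -0.00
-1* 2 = -2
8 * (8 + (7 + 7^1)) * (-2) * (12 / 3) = -1408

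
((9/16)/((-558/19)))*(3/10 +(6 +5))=-2147/9920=-0.22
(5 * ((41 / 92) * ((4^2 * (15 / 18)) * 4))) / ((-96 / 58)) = -29725 / 414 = -71.80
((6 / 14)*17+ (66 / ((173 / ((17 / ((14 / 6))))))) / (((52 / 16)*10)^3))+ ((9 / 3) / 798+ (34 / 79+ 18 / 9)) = 9704166399481 / 998377766750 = 9.72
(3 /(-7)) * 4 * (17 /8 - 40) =909 /14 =64.93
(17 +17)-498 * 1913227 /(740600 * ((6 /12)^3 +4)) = -282972632 /1018325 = -277.88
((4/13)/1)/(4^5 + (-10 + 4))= 2/6617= 0.00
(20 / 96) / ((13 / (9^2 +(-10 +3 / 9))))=535 / 468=1.14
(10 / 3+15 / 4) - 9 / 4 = 29 / 6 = 4.83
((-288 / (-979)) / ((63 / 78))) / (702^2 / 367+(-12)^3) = -76336 / 80735193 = -0.00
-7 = -7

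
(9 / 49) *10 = 90 / 49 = 1.84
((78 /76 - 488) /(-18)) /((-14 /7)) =-18505 /1368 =-13.53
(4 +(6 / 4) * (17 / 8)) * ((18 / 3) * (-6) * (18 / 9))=-1035 / 2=-517.50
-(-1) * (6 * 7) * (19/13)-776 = -9290/13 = -714.62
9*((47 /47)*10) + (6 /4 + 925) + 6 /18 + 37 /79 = 482201 /474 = 1017.30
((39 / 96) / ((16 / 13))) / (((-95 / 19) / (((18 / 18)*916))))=-38701 / 640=-60.47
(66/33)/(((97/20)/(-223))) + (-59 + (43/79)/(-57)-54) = -89528314/436791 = -204.97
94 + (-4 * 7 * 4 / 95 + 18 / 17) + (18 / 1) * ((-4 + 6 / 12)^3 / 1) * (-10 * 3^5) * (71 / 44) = 3026230.87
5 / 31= 0.16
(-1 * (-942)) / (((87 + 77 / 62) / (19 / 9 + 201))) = 35587504 / 16413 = 2168.25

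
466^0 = 1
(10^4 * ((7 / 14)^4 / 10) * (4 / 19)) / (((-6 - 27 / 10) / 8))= -20000 / 1653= -12.10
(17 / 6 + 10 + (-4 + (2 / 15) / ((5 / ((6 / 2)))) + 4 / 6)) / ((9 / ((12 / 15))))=958 / 1125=0.85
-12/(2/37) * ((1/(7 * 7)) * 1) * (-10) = 45.31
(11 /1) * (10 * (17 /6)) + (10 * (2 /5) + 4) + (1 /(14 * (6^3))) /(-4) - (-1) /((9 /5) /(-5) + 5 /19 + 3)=108936877 /340416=320.01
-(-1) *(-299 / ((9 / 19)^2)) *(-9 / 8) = 107939 / 72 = 1499.15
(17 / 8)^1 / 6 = 0.35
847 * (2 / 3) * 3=1694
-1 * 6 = -6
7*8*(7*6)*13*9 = 275184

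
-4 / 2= -2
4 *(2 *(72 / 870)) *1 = 96 / 145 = 0.66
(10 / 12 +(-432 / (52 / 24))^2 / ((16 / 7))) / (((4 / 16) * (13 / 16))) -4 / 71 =40070812772 / 467961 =85628.53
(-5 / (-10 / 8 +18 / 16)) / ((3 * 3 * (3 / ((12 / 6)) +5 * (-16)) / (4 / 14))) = -160 / 9891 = -0.02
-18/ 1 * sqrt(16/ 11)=-72 * sqrt(11)/ 11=-21.71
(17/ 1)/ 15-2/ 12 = 0.97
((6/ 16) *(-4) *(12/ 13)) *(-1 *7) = 126/ 13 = 9.69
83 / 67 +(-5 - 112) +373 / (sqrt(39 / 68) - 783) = -1615315232 / 13896671 - 746 *sqrt(663) / 41690013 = -116.24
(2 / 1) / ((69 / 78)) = 52 / 23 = 2.26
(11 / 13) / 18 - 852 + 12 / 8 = -99503 / 117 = -850.45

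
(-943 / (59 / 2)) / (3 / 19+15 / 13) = -232921 / 9558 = -24.37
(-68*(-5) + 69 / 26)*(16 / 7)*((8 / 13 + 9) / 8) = 1113625 / 1183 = 941.36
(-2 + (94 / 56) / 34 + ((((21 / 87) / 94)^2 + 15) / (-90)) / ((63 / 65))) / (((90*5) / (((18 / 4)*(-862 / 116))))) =65527961533751 / 415443221071200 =0.16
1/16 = 0.06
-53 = -53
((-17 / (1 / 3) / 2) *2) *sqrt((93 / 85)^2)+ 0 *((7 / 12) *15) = -279 / 5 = -55.80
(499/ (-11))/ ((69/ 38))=-18962/ 759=-24.98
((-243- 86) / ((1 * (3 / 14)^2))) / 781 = -64484 / 7029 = -9.17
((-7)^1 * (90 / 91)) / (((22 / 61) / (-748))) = 186660 / 13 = 14358.46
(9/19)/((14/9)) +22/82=6247/10906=0.57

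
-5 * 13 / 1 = -65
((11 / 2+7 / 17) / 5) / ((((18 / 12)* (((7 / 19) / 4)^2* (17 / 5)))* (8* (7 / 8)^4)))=198139904 / 34000561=5.83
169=169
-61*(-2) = 122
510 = 510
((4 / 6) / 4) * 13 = 13 / 6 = 2.17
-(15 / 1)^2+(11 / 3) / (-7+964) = -58724 / 261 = -225.00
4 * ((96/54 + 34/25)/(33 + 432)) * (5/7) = 2824/146475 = 0.02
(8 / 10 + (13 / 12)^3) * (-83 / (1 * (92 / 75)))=-7427255 / 52992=-140.16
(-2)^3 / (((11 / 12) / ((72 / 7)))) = -6912 / 77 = -89.77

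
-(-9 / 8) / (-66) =-3 / 176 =-0.02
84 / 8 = 10.50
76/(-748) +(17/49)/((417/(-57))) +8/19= 6582866/24199483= 0.27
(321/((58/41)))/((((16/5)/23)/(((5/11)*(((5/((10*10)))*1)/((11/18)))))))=60.65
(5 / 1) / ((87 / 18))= 30 / 29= 1.03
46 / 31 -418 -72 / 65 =-841512 / 2015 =-417.62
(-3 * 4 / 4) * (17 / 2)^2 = -867 / 4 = -216.75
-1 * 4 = -4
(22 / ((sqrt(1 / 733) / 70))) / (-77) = -20 * sqrt(733) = -541.48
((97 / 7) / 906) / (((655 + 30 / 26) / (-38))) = -23959 / 27048630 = -0.00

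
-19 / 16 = -1.19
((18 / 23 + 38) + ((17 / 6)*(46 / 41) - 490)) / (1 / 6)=-2535002 / 943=-2688.23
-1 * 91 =-91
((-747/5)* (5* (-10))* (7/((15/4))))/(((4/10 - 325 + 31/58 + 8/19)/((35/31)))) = -896366800/18427237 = -48.64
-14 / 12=-1.17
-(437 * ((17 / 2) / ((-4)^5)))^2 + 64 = 213245415 / 4194304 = 50.84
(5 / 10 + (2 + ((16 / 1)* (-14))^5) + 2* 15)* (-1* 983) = 1108724399670889 / 2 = 554362199835444.50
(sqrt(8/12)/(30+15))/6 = sqrt(6)/810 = 0.00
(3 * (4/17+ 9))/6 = 157/34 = 4.62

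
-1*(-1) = 1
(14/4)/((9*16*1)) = 0.02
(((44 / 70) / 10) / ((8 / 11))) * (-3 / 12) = -121 / 5600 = -0.02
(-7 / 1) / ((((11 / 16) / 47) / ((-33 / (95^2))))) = 15792 / 9025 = 1.75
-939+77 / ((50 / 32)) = -22243 / 25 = -889.72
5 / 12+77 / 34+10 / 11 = 8057 / 2244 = 3.59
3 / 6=1 / 2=0.50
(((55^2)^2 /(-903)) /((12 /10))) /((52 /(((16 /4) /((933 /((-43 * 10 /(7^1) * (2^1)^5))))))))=7320500000 /5348889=1368.60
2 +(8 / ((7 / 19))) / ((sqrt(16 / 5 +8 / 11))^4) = 3.41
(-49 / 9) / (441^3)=-1 / 15752961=-0.00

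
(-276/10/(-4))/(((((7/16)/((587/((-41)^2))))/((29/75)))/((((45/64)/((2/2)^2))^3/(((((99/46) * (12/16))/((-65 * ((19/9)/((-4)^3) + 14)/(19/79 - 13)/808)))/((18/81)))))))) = 372013129324525/41453529373605888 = 0.01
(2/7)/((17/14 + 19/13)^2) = 9464/237169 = 0.04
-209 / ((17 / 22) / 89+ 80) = -409222 / 156657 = -2.61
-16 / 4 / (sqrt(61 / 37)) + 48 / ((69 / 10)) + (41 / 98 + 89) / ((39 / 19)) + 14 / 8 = 3063191 / 58604 - 4*sqrt(2257) / 61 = 49.15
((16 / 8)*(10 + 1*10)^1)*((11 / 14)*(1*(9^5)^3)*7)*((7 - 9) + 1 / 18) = -88075650951599850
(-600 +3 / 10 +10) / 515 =-5897 / 5150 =-1.15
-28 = -28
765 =765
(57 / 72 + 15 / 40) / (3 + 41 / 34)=119 / 429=0.28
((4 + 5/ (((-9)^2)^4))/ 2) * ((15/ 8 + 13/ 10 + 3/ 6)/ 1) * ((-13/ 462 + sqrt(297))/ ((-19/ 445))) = 1394541614011/ 287896470048-750907022929 * sqrt(33)/ 1454022576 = -2961.84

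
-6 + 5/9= -49/9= -5.44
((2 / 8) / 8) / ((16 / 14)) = 7 / 256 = 0.03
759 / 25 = 30.36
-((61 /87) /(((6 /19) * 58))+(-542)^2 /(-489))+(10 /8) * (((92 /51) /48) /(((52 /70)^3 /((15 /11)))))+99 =45406746143644309 /64879537117824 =699.86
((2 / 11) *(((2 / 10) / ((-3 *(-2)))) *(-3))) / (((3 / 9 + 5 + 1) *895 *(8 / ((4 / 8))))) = -3 / 14964400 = -0.00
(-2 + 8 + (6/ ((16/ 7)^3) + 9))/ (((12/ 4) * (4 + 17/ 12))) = 31749/ 33280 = 0.95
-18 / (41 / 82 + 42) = -36 / 85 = -0.42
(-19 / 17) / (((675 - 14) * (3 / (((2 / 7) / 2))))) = -19 / 235977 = -0.00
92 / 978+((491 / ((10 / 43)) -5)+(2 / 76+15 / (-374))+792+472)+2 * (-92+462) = 71414445721 / 17374170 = 4110.38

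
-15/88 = -0.17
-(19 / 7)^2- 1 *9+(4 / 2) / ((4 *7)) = -1597 / 98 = -16.30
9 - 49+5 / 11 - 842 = -9697 / 11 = -881.55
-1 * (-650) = 650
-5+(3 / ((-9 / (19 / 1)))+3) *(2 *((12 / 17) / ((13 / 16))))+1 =-2164 / 221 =-9.79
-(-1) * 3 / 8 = 3 / 8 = 0.38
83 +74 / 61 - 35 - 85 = -35.79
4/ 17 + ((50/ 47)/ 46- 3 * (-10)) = 556059/ 18377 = 30.26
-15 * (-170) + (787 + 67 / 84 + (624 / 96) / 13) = 280417 / 84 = 3338.30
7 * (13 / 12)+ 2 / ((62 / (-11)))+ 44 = 19057 / 372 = 51.23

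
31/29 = 1.07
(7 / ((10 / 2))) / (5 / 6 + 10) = 42 / 325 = 0.13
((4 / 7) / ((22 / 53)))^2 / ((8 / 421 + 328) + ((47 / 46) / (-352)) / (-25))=174077100800 / 30130790236393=0.01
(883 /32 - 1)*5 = 4255 /32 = 132.97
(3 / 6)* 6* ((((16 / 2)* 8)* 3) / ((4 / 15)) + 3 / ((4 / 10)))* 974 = 2125755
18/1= 18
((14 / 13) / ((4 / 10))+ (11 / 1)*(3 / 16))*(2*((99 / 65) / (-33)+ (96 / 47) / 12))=374831 / 317720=1.18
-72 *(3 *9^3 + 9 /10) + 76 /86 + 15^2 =-33820127 /215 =-157302.92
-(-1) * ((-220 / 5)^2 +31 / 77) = 149103 / 77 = 1936.40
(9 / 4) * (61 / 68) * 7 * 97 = 372771 / 272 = 1370.48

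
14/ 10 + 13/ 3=86/ 15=5.73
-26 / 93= -0.28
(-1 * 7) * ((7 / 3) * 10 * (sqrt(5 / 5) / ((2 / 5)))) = -1225 / 3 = -408.33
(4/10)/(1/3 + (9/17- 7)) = -102/1565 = -0.07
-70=-70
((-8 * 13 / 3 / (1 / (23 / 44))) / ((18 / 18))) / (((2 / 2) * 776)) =-299 / 12804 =-0.02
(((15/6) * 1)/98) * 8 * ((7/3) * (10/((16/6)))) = 25/14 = 1.79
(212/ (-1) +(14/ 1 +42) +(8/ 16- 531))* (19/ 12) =-26087/ 24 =-1086.96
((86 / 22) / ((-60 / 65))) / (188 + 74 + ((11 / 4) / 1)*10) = -559 / 38214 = -0.01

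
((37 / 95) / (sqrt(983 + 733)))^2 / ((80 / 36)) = 4107 / 103246000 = 0.00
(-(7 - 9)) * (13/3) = 26/3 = 8.67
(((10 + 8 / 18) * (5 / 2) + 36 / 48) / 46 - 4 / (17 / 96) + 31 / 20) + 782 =107195173 / 140760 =761.55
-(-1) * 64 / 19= 64 / 19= 3.37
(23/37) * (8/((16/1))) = 23/74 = 0.31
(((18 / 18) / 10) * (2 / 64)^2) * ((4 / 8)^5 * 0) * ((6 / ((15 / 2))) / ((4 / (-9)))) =0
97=97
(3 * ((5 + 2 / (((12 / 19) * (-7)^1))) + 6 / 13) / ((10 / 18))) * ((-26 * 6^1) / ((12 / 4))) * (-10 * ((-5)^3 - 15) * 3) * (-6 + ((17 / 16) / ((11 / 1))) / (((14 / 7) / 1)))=773526375 / 22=35160289.77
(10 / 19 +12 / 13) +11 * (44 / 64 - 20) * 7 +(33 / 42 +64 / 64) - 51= -42459465 / 27664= -1534.83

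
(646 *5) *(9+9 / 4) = 72675 / 2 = 36337.50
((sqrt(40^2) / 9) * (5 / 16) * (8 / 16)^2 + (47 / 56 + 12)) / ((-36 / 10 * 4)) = -16615 / 18144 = -0.92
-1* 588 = -588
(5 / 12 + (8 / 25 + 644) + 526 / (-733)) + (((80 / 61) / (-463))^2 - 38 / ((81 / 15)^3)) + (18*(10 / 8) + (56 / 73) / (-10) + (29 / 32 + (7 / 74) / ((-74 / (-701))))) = 614627339925489803720060347 / 920096152021236447525600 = 668.00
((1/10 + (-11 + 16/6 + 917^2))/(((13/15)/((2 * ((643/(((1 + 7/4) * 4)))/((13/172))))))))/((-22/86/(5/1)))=-599837417793220/20449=-29333337463.60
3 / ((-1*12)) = -0.25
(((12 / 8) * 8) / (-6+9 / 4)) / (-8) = 2 / 5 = 0.40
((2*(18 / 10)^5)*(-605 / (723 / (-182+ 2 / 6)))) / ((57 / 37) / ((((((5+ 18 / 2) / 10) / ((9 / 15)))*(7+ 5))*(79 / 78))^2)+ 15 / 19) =49608514888050888 / 6833788197625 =7259.30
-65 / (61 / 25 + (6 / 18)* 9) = -11.95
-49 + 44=-5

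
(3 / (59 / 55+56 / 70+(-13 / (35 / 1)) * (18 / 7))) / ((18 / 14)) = 18865 / 7419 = 2.54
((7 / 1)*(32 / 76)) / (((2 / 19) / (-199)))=-5572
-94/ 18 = -47/ 9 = -5.22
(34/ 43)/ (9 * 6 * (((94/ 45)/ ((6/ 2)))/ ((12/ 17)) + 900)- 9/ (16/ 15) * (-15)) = 8160/ 503407837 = 0.00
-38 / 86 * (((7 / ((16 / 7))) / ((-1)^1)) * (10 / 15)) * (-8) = -931 / 129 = -7.22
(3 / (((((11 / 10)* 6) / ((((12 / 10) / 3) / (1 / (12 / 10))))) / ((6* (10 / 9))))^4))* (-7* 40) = -46.42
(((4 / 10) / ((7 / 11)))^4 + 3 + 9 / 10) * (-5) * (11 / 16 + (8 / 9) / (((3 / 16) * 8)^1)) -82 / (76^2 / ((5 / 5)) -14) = -2772169511813 / 106723764000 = -25.98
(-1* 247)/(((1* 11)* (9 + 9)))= -247/198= -1.25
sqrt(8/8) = 1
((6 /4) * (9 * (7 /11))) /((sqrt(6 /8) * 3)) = 3.31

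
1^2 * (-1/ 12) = -1/ 12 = -0.08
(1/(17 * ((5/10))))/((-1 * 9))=-2/153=-0.01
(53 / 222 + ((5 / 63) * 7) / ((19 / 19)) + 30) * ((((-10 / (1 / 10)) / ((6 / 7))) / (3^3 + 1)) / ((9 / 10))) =-2563625 / 17982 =-142.57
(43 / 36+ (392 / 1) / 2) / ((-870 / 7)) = -49693 / 31320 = -1.59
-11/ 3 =-3.67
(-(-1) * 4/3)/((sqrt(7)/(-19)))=-76 * sqrt(7)/21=-9.58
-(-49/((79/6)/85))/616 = 1785/3476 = 0.51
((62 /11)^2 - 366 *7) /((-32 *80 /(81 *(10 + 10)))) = 12399399 /7744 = 1601.16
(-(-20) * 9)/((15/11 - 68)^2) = 21780/537289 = 0.04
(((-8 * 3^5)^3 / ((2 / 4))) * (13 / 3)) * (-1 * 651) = 41449745046528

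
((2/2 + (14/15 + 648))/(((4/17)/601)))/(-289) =-5859149/1020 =-5744.26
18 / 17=1.06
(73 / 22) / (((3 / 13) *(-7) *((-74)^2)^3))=-949 / 75863398461312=-0.00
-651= -651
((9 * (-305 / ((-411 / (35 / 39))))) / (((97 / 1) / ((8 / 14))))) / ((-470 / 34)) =-20740 / 8119579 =-0.00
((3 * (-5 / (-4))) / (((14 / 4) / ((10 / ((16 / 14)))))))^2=5625 / 64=87.89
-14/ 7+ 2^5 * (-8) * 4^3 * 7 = -114690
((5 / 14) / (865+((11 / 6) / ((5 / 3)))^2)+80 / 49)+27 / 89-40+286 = 93659025379 / 377754181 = 247.94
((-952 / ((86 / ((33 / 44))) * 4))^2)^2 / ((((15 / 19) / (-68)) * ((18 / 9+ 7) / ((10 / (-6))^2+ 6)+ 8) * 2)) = -88.56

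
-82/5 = -16.40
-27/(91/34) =-10.09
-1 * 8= -8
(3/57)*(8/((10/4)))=16/95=0.17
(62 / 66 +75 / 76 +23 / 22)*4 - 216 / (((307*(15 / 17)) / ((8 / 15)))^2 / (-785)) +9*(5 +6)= 274649923578 / 2462255125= 111.54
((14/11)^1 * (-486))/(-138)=1134/253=4.48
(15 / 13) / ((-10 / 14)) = -21 / 13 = -1.62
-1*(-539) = 539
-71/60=-1.18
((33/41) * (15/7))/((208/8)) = 495/7462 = 0.07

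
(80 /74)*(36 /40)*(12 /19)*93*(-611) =-24547536 /703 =-34918.26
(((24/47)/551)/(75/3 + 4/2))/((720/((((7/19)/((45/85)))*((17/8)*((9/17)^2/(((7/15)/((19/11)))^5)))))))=115745625/8432792699408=0.00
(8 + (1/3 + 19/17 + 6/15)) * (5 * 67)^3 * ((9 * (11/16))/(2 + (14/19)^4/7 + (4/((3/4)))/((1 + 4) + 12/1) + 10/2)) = 1384589336154975/4444511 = 311527935.50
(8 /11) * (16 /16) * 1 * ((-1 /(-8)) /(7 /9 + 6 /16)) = 72 /913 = 0.08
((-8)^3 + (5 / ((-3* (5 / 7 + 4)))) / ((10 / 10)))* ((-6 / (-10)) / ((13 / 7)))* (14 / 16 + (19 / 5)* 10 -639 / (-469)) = -7657702033 / 1149720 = -6660.49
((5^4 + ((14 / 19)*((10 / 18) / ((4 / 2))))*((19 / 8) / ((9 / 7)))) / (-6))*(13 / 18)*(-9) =5268185 / 7776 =677.49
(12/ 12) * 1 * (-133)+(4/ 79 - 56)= -14927/ 79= -188.95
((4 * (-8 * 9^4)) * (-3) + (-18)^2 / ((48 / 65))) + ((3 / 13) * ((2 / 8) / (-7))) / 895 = 51334355913 / 81445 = 630294.75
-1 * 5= -5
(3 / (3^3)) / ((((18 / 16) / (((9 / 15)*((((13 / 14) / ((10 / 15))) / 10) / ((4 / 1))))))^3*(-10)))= -2197 / 30870000000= -0.00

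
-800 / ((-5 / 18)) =2880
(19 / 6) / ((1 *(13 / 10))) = 95 / 39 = 2.44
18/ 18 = 1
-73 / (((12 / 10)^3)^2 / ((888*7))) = -295421875 / 1944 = -151965.99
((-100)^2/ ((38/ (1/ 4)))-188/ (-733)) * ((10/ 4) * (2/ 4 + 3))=16096885/ 27854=577.90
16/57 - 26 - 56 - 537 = -35267/57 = -618.72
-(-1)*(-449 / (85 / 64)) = -28736 / 85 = -338.07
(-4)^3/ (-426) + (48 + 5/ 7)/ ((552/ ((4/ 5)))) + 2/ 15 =8097/ 22862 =0.35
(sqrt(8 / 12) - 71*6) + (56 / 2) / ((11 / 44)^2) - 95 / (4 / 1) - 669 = -2683 / 4 + sqrt(6) / 3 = -669.93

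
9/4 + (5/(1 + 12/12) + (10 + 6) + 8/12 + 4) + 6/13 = 4037/156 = 25.88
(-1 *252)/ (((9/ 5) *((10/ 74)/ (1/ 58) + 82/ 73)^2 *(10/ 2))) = -0.35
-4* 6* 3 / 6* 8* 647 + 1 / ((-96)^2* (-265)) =-151692410881 / 2442240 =-62112.00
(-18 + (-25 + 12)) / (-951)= 31 / 951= 0.03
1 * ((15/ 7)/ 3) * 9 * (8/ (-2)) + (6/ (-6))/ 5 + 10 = -557/ 35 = -15.91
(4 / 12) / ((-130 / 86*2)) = -43 / 390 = -0.11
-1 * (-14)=14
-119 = -119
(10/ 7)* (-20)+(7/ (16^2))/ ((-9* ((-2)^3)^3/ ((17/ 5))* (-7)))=-1179648119/ 41287680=-28.57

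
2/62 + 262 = 8123/31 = 262.03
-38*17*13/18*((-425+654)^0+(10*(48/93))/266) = -103207/217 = -475.61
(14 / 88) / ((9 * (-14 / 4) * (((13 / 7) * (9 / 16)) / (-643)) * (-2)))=-18004 / 11583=-1.55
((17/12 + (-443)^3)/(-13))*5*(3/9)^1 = 5216298335/468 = 11145936.61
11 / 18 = 0.61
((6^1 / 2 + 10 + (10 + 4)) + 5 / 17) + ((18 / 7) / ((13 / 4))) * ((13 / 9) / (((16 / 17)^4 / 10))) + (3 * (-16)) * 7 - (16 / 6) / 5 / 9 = -19359034477 / 65802240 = -294.20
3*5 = 15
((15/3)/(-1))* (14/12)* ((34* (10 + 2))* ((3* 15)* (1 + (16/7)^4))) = -1039436100/343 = -3030425.95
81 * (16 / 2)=648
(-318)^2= 101124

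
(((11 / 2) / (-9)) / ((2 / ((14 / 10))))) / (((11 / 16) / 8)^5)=-60129542144 / 658845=-91265.08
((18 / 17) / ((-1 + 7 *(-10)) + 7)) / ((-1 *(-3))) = -3 / 544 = -0.01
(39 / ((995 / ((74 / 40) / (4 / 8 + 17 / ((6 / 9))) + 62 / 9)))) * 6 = 32573 / 19900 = 1.64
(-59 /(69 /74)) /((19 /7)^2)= -213934 /24909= -8.59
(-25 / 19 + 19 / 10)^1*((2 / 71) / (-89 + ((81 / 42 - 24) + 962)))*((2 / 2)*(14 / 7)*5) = 1036 / 5356879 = 0.00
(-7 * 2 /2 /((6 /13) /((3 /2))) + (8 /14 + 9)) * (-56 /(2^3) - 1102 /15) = 148461 /140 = 1060.44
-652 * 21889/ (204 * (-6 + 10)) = -3567907/ 204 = -17489.74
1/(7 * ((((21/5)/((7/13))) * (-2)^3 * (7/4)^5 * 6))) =-320/13764933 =-0.00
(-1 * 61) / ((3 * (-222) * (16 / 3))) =61 / 3552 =0.02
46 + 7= 53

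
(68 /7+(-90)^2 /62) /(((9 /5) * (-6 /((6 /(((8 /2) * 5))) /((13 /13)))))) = -15229 /3906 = -3.90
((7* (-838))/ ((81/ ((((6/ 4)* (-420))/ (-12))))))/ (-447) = 102655/ 12069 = 8.51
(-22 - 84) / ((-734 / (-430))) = -62.10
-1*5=-5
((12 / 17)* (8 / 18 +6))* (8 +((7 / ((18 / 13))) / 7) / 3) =51620 / 1377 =37.49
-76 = -76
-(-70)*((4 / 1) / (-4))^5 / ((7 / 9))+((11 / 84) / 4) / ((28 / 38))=-423151 / 4704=-89.96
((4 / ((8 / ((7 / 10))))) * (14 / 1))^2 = 2401 / 100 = 24.01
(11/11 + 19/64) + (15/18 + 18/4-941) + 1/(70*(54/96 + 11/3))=-1274625287/1364160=-934.37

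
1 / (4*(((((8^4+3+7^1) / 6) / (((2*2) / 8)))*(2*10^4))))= 3 / 328480000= 0.00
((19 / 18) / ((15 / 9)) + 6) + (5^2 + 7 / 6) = 164 / 5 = 32.80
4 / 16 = 1 / 4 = 0.25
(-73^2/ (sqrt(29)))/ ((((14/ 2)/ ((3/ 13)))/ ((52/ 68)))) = -15987 *sqrt(29)/ 3451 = -24.95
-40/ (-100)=2/ 5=0.40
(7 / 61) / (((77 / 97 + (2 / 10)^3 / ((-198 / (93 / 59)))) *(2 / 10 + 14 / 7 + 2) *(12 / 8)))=157382500 / 6858243969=0.02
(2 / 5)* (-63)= -126 / 5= -25.20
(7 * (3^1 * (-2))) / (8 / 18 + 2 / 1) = -189 / 11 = -17.18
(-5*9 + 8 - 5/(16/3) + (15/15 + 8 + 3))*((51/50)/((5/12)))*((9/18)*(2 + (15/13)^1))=-520659/5200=-100.13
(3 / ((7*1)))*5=15 / 7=2.14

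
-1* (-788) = 788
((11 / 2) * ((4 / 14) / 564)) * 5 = 55 / 3948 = 0.01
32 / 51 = 0.63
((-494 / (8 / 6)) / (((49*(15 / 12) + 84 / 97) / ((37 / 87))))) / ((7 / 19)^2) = -640040726 / 34247521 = -18.69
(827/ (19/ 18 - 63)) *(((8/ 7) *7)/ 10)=-59544/ 5575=-10.68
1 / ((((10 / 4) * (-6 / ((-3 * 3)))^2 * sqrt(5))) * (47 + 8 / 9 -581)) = -81 * sqrt(5) / 239900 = -0.00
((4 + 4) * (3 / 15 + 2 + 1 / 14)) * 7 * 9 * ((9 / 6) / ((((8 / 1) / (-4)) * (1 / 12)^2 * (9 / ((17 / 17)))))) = -68688 / 5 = -13737.60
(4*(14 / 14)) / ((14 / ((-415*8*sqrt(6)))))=-6640*sqrt(6) / 7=-2323.52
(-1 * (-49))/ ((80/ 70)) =343/ 8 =42.88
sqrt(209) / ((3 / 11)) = 11 * sqrt(209) / 3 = 53.01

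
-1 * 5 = -5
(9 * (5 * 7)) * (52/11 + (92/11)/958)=7860510/5269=1491.84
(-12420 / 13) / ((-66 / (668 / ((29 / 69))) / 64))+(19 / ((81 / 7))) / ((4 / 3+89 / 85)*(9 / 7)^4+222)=110362315924106075 / 74951264817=1472454.35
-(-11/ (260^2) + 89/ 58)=-3007881/ 1960400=-1.53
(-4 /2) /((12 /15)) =-5 /2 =-2.50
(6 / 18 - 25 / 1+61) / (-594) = -0.06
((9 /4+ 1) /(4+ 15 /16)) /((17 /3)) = 156 /1343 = 0.12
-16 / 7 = -2.29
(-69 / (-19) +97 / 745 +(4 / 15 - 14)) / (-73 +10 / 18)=635163 / 4614530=0.14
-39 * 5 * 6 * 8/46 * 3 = -14040/23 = -610.43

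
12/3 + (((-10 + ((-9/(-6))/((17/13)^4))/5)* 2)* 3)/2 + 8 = -14776731/835210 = -17.69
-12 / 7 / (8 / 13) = -2.79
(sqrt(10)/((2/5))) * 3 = 15 * sqrt(10)/2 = 23.72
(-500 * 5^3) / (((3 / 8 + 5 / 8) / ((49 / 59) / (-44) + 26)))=-1053859375 / 649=-1623820.30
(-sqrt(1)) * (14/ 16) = -7/ 8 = -0.88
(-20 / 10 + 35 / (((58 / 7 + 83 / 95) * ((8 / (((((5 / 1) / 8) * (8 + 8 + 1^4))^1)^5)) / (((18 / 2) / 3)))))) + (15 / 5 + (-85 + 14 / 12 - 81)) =928666915919759 / 4790157312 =193869.82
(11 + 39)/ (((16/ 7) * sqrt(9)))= 175/ 24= 7.29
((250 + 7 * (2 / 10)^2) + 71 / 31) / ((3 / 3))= 195742 / 775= 252.57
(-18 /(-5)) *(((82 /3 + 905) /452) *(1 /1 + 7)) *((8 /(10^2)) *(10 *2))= 268512 /2825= 95.05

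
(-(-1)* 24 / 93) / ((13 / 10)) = 80 / 403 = 0.20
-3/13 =-0.23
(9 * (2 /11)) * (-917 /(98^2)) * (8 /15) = -1572 /18865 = -0.08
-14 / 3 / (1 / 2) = -28 / 3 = -9.33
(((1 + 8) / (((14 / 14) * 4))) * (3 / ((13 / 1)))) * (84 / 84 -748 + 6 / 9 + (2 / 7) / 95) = -1030797 / 2660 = -387.52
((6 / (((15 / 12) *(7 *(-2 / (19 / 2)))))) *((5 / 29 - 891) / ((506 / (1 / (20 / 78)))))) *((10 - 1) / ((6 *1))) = 86143473 / 2567950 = 33.55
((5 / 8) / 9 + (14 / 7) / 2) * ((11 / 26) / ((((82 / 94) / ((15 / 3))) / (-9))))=-199045 / 8528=-23.34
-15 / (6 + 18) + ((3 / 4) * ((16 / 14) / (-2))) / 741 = -8653 / 13832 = -0.63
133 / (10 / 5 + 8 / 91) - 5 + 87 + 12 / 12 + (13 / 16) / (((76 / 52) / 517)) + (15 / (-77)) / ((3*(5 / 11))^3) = 207815651 / 478800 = 434.03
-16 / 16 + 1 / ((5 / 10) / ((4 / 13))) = -0.38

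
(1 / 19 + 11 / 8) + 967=147201 / 152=968.43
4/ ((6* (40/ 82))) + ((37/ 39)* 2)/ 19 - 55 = -396683/ 7410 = -53.53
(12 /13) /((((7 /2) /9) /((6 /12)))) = 1.19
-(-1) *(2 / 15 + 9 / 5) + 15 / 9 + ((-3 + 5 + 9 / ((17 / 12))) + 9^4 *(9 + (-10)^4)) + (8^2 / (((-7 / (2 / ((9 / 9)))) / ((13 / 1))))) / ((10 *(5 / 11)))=195365300751 / 2975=65669008.66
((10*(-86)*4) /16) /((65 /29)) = -1247 /13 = -95.92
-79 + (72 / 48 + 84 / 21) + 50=-47 / 2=-23.50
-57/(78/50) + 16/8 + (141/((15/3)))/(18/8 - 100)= -885127/25415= -34.83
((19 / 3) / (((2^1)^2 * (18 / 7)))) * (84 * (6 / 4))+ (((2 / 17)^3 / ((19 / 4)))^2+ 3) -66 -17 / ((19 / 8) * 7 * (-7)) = 75468113498839 / 5123633496492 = 14.73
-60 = -60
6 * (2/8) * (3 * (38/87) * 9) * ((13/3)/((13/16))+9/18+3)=9063/58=156.26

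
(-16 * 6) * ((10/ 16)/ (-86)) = 30/ 43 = 0.70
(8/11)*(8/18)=32/99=0.32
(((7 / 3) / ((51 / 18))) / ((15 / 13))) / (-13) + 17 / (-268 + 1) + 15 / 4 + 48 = 1562367 / 30260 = 51.63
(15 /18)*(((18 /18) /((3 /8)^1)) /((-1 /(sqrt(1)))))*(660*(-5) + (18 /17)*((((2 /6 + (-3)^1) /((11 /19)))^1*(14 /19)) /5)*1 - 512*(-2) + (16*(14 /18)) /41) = 5058.70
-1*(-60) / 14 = 30 / 7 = 4.29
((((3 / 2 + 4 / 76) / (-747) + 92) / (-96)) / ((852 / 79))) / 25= -206304787 / 58043692800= -0.00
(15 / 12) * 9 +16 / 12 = 151 / 12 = 12.58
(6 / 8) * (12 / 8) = 9 / 8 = 1.12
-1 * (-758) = 758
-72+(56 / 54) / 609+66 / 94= -7871311 / 110403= -71.30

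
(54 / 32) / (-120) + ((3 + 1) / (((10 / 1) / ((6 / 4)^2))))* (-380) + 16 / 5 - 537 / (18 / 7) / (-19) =-11958977 / 36480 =-327.82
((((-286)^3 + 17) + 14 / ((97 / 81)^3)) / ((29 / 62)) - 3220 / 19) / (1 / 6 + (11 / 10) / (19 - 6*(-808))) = -918083552265436943835 / 3063562157716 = -299678447.83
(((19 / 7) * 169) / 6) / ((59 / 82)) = 131651 / 1239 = 106.26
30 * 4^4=7680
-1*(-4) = 4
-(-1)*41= 41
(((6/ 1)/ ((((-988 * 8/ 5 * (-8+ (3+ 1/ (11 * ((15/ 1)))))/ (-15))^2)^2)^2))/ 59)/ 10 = 329999218378515279293060302734375/ 191005185506093017734516197318734002798137302242163687424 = 0.00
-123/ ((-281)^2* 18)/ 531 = -41/ 251569746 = -0.00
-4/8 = -1/2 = -0.50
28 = 28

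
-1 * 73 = -73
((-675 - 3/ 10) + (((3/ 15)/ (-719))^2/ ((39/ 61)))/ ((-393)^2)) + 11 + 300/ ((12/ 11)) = -60612458056931893/ 155696013503550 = -389.30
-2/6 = -1/3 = -0.33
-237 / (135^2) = -79 / 6075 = -0.01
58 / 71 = 0.82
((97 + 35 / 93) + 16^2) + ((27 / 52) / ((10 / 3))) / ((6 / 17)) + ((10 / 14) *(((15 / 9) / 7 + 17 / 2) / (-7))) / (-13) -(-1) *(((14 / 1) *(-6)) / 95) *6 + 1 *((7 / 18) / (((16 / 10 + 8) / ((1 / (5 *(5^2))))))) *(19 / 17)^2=5714899474028287 / 16394733482400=348.58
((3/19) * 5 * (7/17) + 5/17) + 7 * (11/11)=2461/323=7.62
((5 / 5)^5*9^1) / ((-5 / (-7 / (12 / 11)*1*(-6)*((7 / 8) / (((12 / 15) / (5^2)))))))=-121275 / 64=-1894.92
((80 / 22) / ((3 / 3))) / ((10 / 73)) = 292 / 11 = 26.55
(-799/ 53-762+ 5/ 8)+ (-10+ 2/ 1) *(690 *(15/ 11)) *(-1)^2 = -38728565/ 4664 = -8303.72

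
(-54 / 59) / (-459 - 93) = 9 / 5428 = 0.00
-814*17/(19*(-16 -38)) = 6919/513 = 13.49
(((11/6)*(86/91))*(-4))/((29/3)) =-1892/2639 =-0.72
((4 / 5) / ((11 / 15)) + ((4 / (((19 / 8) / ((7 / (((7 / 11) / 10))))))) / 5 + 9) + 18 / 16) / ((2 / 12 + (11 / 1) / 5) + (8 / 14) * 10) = 8474025 / 1418692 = 5.97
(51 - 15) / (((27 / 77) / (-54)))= -5544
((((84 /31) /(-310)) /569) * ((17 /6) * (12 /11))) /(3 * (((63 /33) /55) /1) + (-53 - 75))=15708 /42310439993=0.00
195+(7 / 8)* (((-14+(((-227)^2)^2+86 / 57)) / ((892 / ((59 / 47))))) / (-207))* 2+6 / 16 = -62120375933731 / 1978645104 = -31395.41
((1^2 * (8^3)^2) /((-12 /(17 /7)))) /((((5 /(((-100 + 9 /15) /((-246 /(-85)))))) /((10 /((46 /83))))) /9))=55806427136 /943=59179668.22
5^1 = 5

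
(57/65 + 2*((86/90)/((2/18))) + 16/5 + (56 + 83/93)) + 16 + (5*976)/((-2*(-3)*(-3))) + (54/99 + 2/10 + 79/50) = -348333247/1994850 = -174.62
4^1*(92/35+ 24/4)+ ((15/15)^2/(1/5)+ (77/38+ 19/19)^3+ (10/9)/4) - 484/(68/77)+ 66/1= -121811184547/293839560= -414.55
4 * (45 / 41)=180 / 41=4.39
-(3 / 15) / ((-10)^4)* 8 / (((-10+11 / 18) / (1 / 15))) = 3 / 2640625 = 0.00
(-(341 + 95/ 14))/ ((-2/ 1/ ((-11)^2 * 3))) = 1767447/ 28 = 63123.11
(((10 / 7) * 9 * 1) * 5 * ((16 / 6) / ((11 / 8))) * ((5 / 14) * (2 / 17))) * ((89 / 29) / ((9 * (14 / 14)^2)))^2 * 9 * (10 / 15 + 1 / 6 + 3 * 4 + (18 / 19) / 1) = 99551128000 / 1317740193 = 75.55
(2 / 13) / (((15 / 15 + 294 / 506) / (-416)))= -1012 / 25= -40.48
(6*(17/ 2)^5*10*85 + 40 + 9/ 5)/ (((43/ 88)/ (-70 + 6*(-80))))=-10952423956870/ 43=-254707533880.70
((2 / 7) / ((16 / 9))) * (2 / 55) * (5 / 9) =1 / 308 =0.00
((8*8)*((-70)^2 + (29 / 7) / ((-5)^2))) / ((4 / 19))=260688816 / 175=1489650.38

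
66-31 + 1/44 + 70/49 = 11227/308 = 36.45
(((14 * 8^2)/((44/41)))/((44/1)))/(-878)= -1148/53119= -0.02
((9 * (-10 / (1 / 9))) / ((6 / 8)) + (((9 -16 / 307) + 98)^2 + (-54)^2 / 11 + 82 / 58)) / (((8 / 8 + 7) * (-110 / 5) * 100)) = -159712895923 / 264575792800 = -0.60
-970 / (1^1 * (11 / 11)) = -970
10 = 10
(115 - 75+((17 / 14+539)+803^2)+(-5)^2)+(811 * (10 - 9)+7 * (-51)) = 9042155 / 14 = 645868.21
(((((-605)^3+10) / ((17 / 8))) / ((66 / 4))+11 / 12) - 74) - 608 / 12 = -14172765055 / 2244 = -6315848.95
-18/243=-2/27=-0.07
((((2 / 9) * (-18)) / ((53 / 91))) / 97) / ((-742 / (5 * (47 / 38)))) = 3055 / 5176987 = 0.00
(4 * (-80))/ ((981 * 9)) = -320/ 8829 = -0.04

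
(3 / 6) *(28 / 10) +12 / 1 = 13.40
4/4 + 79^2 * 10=62411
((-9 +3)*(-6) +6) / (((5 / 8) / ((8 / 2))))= 1344 / 5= 268.80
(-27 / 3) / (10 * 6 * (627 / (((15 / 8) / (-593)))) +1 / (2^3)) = 72 / 95183615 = 0.00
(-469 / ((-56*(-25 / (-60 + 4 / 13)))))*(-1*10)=-12998 / 65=-199.97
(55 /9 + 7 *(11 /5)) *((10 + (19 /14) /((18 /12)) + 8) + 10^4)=203664296 /945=215517.77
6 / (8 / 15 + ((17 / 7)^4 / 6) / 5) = 3.54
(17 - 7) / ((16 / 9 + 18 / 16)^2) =1.19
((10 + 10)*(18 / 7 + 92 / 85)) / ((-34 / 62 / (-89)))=23992264 / 2023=11859.74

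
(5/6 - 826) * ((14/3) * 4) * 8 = -1109024/9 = -123224.89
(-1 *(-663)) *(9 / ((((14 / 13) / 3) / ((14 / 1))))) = 232713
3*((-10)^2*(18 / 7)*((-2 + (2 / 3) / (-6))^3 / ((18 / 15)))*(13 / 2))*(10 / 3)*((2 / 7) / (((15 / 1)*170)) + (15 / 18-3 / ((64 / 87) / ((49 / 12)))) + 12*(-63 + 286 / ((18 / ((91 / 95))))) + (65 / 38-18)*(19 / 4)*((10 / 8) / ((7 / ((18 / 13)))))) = 3098263628481325 / 38864448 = 79719738.42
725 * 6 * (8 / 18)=5800 / 3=1933.33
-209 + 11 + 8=-190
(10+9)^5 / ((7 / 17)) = 42093683 / 7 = 6013383.29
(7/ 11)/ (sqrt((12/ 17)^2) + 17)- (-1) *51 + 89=66237/ 473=140.04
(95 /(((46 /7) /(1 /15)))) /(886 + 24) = 19 /17940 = 0.00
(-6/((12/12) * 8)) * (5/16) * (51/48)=-255/1024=-0.25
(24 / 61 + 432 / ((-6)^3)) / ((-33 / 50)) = 4900 / 2013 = 2.43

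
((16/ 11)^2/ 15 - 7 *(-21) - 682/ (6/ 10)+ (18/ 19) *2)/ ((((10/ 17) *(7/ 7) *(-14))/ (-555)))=-3060395097/ 45980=-66559.27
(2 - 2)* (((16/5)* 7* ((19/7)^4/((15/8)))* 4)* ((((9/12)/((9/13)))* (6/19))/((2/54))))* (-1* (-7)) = 0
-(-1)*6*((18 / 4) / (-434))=-27 / 434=-0.06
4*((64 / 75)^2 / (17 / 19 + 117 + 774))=155648 / 47660625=0.00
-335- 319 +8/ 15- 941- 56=-24757/ 15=-1650.47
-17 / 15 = -1.13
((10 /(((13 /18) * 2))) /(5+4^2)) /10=3 /91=0.03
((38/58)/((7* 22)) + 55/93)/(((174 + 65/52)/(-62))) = -989588/4695999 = -0.21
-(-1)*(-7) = -7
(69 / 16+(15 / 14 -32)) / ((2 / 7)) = -2981 / 32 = -93.16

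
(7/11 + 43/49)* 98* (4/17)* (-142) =-54528/11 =-4957.09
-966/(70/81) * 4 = -4471.20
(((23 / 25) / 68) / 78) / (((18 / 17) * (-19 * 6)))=-23 / 16005600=-0.00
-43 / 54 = -0.80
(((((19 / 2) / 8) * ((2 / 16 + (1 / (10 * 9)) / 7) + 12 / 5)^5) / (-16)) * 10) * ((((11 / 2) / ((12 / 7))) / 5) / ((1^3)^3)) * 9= -2186857756635503550863 / 4955453050060800000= -441.30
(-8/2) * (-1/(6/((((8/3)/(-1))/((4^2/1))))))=-1/9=-0.11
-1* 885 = -885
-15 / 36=-5 / 12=-0.42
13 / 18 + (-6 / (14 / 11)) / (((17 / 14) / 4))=-4531 / 306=-14.81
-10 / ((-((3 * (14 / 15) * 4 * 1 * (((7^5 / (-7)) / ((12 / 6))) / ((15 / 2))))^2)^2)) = 158203125 / 163414561377509378048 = 0.00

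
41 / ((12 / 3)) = 41 / 4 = 10.25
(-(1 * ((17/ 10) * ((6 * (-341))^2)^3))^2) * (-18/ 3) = 2332687995110307930209143164440854786676736/ 25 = 93307519804412317208365730000000000000000.00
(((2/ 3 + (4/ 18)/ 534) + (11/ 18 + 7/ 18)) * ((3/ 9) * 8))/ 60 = 8012/ 108135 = 0.07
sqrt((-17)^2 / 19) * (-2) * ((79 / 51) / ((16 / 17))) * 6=-1343 * sqrt(19) / 76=-77.03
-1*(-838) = 838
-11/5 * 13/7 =-143/35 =-4.09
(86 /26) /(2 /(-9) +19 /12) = 1548 /637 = 2.43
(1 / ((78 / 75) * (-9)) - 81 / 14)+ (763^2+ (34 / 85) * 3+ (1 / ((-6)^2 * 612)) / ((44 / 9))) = 28531267257607 / 49008960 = 582164.31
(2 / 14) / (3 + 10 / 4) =2 / 77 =0.03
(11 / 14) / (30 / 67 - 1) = -737 / 518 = -1.42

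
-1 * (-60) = 60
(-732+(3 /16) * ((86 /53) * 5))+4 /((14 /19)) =-2151949 /2968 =-725.05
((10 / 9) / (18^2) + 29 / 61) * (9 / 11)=42587 / 108702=0.39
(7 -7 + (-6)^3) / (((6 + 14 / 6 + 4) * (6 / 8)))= -864 / 37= -23.35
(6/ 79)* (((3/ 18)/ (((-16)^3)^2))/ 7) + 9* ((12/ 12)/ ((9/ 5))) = 46389002241/ 9277800448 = 5.00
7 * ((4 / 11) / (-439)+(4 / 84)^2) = 3065 / 304227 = 0.01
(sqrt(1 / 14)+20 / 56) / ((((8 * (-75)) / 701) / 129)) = -30143 / 560 - 30143 * sqrt(14) / 2800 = -94.11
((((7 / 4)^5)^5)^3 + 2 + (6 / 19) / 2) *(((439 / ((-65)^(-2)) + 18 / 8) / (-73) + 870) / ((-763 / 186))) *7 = 30535843955287594675972901805689008726472944988895633878813944247185363917 / 431551175852730265396069695438566046407505565712384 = 70758337976833960315372.75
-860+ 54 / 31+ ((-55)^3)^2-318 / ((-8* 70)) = 240267953180249 / 8680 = 27680639767.31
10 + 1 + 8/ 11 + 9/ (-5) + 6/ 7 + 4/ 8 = 8689/ 770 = 11.28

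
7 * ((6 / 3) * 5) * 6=420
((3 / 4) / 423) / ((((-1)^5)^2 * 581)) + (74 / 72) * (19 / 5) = 4799209 / 1228815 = 3.91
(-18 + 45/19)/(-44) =27/76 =0.36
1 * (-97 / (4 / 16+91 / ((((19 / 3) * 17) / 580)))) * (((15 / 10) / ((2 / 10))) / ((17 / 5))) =-276450 / 633683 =-0.44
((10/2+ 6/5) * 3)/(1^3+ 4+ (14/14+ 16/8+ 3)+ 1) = 31/20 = 1.55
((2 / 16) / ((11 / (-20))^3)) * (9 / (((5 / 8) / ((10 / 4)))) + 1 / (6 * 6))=-324250 / 11979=-27.07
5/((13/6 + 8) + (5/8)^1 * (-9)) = 1.10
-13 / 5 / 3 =-13 / 15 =-0.87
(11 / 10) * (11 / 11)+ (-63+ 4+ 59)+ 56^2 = 31371 / 10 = 3137.10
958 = 958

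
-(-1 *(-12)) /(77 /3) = -0.47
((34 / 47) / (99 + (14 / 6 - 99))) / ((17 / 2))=12 / 329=0.04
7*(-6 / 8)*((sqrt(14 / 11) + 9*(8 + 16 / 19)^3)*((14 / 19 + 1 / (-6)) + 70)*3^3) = -8110884559680 / 130321-1520505*sqrt(154) / 1672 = -62249025.62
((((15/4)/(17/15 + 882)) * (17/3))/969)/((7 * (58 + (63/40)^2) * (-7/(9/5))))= -18000/1193447915933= -0.00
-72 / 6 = -12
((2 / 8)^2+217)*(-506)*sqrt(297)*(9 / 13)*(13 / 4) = -4258886.44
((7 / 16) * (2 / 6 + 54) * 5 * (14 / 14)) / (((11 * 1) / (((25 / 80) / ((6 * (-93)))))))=-28525 / 4713984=-0.01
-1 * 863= -863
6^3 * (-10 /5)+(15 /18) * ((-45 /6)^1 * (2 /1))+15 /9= -2657 /6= -442.83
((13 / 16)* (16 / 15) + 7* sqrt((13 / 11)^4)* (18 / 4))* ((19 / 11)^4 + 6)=35528714117 / 53146830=668.50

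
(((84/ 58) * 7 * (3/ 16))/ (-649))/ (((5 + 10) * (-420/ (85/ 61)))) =119/ 183692960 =0.00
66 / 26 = 33 / 13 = 2.54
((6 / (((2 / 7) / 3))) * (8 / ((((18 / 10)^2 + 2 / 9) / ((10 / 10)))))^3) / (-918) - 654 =-5262606567402 / 8036395363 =-654.85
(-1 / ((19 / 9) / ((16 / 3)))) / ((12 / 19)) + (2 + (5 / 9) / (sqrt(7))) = -1.79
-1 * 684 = -684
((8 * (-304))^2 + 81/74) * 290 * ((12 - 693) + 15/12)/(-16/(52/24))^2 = -21380540219.03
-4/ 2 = -2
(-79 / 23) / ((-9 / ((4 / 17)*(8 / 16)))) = 0.04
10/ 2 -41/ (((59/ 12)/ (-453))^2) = -1211536531/ 3481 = -348042.67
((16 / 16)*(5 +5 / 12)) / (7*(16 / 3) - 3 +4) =13 / 92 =0.14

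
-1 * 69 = -69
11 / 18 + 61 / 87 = 685 / 522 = 1.31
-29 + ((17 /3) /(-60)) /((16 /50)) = -8437 /288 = -29.30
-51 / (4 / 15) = -765 / 4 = -191.25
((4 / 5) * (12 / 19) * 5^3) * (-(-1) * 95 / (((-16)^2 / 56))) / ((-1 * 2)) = -2625 / 4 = -656.25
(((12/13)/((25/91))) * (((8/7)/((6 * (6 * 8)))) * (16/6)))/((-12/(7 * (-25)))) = 0.52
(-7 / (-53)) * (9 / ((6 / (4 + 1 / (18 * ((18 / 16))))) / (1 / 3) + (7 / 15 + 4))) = 154980 / 1161919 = 0.13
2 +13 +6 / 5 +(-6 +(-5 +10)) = 76 / 5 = 15.20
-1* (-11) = 11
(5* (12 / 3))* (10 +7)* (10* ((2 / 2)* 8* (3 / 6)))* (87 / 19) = 1183200 / 19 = 62273.68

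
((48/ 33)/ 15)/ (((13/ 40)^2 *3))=5120/ 16731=0.31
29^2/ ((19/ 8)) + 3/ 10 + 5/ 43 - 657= -2471249/ 8170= -302.48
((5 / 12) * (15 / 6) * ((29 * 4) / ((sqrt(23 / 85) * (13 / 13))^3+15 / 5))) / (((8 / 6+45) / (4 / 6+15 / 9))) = 3116684375 / 1533158324 - 9921625 * sqrt(1955) / 4599474972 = 1.94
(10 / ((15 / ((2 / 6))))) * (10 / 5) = 4 / 9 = 0.44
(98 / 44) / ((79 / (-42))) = -1029 / 869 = -1.18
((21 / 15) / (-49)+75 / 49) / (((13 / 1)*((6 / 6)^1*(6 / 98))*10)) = 184 / 975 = 0.19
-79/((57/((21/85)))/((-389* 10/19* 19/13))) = 430234/4199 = 102.46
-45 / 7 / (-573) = 15 / 1337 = 0.01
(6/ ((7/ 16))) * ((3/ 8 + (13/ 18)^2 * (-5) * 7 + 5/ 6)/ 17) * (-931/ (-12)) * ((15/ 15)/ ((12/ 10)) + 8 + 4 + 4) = -148394351/ 8262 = -17961.07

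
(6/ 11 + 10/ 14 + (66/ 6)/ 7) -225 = -17107/ 77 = -222.17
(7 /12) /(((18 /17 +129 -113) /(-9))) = -357 /1160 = -0.31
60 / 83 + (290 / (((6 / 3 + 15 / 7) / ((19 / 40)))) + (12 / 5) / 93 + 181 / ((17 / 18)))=197399421 / 874820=225.65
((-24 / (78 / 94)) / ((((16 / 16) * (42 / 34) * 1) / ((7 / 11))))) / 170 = -188 / 2145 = -0.09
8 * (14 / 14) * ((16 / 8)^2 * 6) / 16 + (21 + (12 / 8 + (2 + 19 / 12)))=457 / 12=38.08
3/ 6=1/ 2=0.50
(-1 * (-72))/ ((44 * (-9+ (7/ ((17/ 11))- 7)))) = -102/ 715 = -0.14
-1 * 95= -95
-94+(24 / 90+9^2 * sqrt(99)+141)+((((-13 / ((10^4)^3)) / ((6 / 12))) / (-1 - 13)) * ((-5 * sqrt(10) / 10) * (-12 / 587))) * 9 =351 * sqrt(10) / 2054500000000000+709 / 15+243 * sqrt(11) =853.21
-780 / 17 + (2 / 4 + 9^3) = 23243 / 34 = 683.62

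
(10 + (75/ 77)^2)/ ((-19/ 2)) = -129830/ 112651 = -1.15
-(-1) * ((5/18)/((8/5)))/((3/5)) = 125/432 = 0.29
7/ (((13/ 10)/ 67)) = 4690/ 13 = 360.77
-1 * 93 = -93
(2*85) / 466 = 85 / 233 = 0.36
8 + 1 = 9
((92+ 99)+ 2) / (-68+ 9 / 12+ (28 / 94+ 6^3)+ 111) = 36284 / 48889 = 0.74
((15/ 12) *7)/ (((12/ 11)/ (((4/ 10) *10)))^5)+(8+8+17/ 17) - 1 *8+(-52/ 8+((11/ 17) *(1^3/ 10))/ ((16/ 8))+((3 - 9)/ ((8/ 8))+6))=119833987/ 20655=5801.69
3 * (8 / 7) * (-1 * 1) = -24 / 7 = -3.43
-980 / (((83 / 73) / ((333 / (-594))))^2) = -1787373245 / 7502121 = -238.25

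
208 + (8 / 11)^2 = 25232 / 121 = 208.53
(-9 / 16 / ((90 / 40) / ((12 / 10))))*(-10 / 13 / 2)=3 / 26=0.12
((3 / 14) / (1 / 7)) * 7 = 21 / 2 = 10.50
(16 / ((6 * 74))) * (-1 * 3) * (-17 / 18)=34 / 333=0.10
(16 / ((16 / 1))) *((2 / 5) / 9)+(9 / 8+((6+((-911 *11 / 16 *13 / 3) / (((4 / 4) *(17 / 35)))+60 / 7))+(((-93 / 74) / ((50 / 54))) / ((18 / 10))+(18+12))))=-17571255761 / 3170160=-5542.70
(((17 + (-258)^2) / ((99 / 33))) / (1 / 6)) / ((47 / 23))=3062726 / 47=65164.38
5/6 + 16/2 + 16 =149/6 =24.83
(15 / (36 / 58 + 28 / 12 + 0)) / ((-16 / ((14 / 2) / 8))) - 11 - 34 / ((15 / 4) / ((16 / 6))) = -35.46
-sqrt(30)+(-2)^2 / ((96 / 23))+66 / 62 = 1505 / 744-sqrt(30) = -3.45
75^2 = 5625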